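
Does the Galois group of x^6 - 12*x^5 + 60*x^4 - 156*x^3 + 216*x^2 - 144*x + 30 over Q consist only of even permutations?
The polynomial is irreducible of degree 6 over Q. Its discriminant is 40310784, which is not a perfect square. A Galois group lies in the alternating group exactly when the discriminant is a square in Q, so the Galois group (S_3 x S_3) is not contained in A_6.

No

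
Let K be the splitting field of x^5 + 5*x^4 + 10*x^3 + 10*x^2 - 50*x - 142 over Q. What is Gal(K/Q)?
The polynomial f is an irreducible quintic over Q, so G = Gal(f/Q) is a transitive subgroup of S_5: one of C_5 (5T1, order 5), D_5 (5T2, order 10), F_20 (5T3, order 20), A_5 (5T4, order 60) or S_5 (5T5, order 120). The discriminant of f is 58564000000 = 242000^2, a perfect square, so G is contained in A_5. The transitive groups of degree 5 contained in A_5 are: C_5 (5T1, order 5), D_5 (5T2, order 10), A_5 (5T4, order 60). By Dedekind's theorem, for a prime p not dividing disc(f) the degrees of the irreducible factors of f mod p form the cycle type of an element of G. Factoring f modulo the 3 such primes p <= 13 (skipping 2, 5, 11, which divide the discriminant), each new pattern first appears at: mod 3: f = (x^5 + 2x^4 + x^3 + x^2 + x + 2), pattern 5; mod 13: f = (x + 6)(x + 8)(x^3 + 4x^2 + 10x + 3), pattern 3+1+1. No other pattern occurs in this range, so the set of observed cycle types is {5, 3+1+1}. Among the candidates above, the only group containing elements of all these cycle types is A_5 (5T4) — each of C_5 (5T1), D_5 (5T2) lacks at least one of them. Hence G = A_5 (5T4), of order 60.

A_5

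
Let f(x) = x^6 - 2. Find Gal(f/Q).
The polynomial f is an irreducible sextic over Q, so G = Gal(f/Q) is one of the 16 transitive subgroups 6T1, ..., 6T16 of S_6. The discriminant of f is 1492992, which is not a perfect square, so G is not contained in A_6. The transitive groups of degree 6 not contained in A_6 are: C_6 (6T1, order 6), S_3 (6T2, order 6), D_6 (6T3, order 12), C_3 x S_3 (6T5, order 18), A_4 x C_2 (6T6, order 24), S_4 (6T8, order 24), S_3 x S_3 (6T9, order 36), S_4 x C_2 (6T11, order 48), (S_3 x S_3) : C_2 (6T13, order 72), PGL(2,5) (6T14, order 120), S_6 (6T16, order 720). By Dedekind's theorem, for a prime p not dividing disc(f) the degrees of the irreducible factors of f mod p form the cycle type of an element of G. Factoring f modulo the 79 such primes p <= 419 (skipping 2, 3, which divide the discriminant), each new pattern first appears at: mod 5: f = (x^2 + 2)(x^2 + x + 2)(x^2 + 4x + 2), pattern 2+2+2; mod 7: f = (x^3 + 3)(x^3 + 4), pattern 3+3; mod 13: f = (x^6 + 11), pattern 6; mod 17: f = (x + 5)(x + 12)(x^2 + 5x + 8)(x^2 + 12x + 8), pattern 2+2+1+1; mod 31: f = (x + 2)(x + 10)(x + 12)(x + 19)(x + 21)(x + 29), pattern 1+1+1+1+1+1. No other pattern occurs in this range, so the set of observed cycle types is {2+2+2, 3+3, 6, 2+2+1+1, 1+1+1+1+1+1}. The candidates containing elements of all these cycle types are D_6 (6T3) of order 12, A_4 x C_2 (6T6) of order 24, S_3 x S_3 (6T9) of order 36, S_4 x C_2 (6T11) of order 48, (S_3 x S_3) : C_2 (6T13) of order 72, PGL(2,5) (6T14) of order 120, S_6 (6T16) of order 720; the others are excluded. The observed types are precisely the cycle types that occur in D_6 (6T3). Each of the other remaining candidates has further cycle types, and by the Chebotarev density theorem the matching factorization patterns would occur for a proportion of primes equal to their share of the group: A_4 x C_2 (6T6) additionally contains elements of type 2+1+1+1+1 (3 of its 24 elements, about 12% of primes); S_3 x S_3 (6T9) additionally contains elements of type 3+1+1+1 (4 of its 36 elements, about 11% of primes); S_4 x C_2 (6T11) additionally contains elements of type 4+2, 4+1+1, 2+1+1+1+1 (15 of its 48 elements, about 31% of primes); (S_3 x S_3) : C_2 (6T13) additionally contains elements of type 4+2, 3+2+1, 3+1+1+1, 2+1+1+1+1 (40 of its 72 elements, about 56% of primes); PGL(2,5) (6T14) additionally contains elements of type 5+1, 4+1+1 (54 of its 120 elements, about 45% of primes); S_6 (6T16) additionally contains elements of type 5+1, 4+2, 4+1+1, 3+2+1, 3+1+1+1, 2+1+1+1+1 (499 of its 720 elements, about 69% of primes). None of the 79 primes tested shows any such pattern (for each of these groups the chance of that is below 10^-4), which rules them out. Hence G = D_6 (6T3), of order 12.

D_6, the dihedral group of order 12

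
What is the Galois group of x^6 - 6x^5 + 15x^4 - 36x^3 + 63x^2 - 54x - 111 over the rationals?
The polynomial f is an irreducible sextic over Q, so G = Gal(f/Q) is one of the 16 transitive subgroups 6T1, ..., 6T16 of S_6. The discriminant of f is 5410421842378752, which is not a perfect square, so G is not contained in A_6. The transitive groups of degree 6 not contained in A_6 are: C_6 (6T1, order 6), S_3 (6T2, order 6), D_6 (6T3, order 12), C_3 x S_3 (6T5, order 18), A_4 x C_2 (6T6, order 24), S_4 (6T8, order 24), S_3 x S_3 (6T9, order 36), S_4 x C_2 (6T11, order 48), (S_3 x S_3) : C_2 (6T13, order 72), PGL(2,5) (6T14, order 120), S_6 (6T16, order 720). By Dedekind's theorem, for a prime p not dividing disc(f) the degrees of the irreducible factors of f mod p form the cycle type of an element of G. Factoring f modulo the 23 such primes p <= 97 (skipping 2, 3, which divide the discriminant), each new pattern first appears at: mod 5: f = (x^6 + 4x^5 + 4x^3 + 3x^2 + x + 4), pattern 6; mod 11: f = (x + 5)(x + 9)(x^2 + 3x + 10)(x^2 + 10x + 1), pattern 2+2+1+1; mod 13: f = (x + 3)(x + 9)(x + 11)(x^3 + 10x^2 + 3x + 10), pattern 3+1+1+1; mod 31: f = (x^2 + 14x + 19)(x^2 + 16x + 27)(x^2 + 26x + 19), pattern 2+2+2; mod 97: f = (x^3 + 94x^2 + 3x + 8)(x^3 + 94x^2 + 3x + 71), pattern 3+3. No other pattern occurs in this range, so the set of observed cycle types is {6, 2+2+1+1, 3+1+1+1, 2+2+2, 3+3}. The candidates containing elements of all these cycle types are S_3 x S_3 (6T9) of order 36, (S_3 x S_3) : C_2 (6T13) of order 72, S_6 (6T16) of order 720; the others are excluded. The observed types are precisely the cycle types that occur in S_3 x S_3 (6T9) (apart from the identity). Each of the other remaining candidates has further cycle types, and by the Chebotarev density theorem the matching factorization patterns would occur for a proportion of primes equal to their share of the group: (S_3 x S_3) : C_2 (6T13) additionally contains elements of type 4+2, 3+2+1, 2+1+1+1+1 (36 of its 72 elements, about 50% of primes); S_6 (6T16) additionally contains elements of type 5+1, 4+2, 4+1+1, 3+2+1, 2+1+1+1+1 (459 of its 720 elements, about 64% of primes). None of the 23 primes tested shows any such pattern (for each of these groups the chance of that is below 10^-4), which rules them out. Hence G = S_3 x S_3 (6T9), of order 36.

S_3 x S_3 (order 36)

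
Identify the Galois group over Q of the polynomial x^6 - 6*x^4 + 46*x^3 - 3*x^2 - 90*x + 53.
6T6: A_4 x C_2

The polynomial f is an irreducible sextic over Q, so G = Gal(f/Q) is one of the 16 transitive subgroups 6T1, ..., 6T16 of S_6. The discriminant of f is -153891765817344, which is not a perfect square, so G is not contained in A_6. The transitive groups of degree 6 not contained in A_6 are: C_6 (6T1, order 6), S_3 (6T2, order 6), D_6 (6T3, order 12), C_3 x S_3 (6T5, order 18), A_4 x C_2 (6T6, order 24), S_4 (6T8, order 24), S_3 x S_3 (6T9, order 36), S_4 x C_2 (6T11, order 48), (S_3 x S_3) : C_2 (6T13, order 72), PGL(2,5) (6T14, order 120), S_6 (6T16, order 720). By Dedekind's theorem, for a prime p not dividing disc(f) the degrees of the irreducible factors of f mod p form the cycle type of an element of G. Factoring f modulo the 33 such primes p <= 149 (skipping 2, 3, which divide the discriminant), each new pattern first appears at: mod 5: f = (x^3 + x^2 + 2)(x^3 + 4x^2 + 4), pattern 3+3; mod 7: f = (x^6 + x^4 + 4x^3 + 4x^2 + x + 4), pattern 6; mod 17: f = (x + 12)(x + 14)(x^2 + 11x + 4)(x^2 + 14x + 4), pattern 2+2+1+1; mod 19: f = (x + 3)(x + 4)(x + 10)(x + 15)(x^2 + 6x + 16), pattern 2+1+1+1+1; mod 71: f = (x^2 + 11x + 26)(x^2 + 21x + 15)(x^2 + 39x + 36), pattern 2+2+2. No other pattern occurs in this range, so the set of observed cycle types is {3+3, 6, 2+2+1+1, 2+1+1+1+1, 2+2+2}. The candidates containing elements of all these cycle types are A_4 x C_2 (6T6) of order 24, S_4 x C_2 (6T11) of order 48, (S_3 x S_3) : C_2 (6T13) of order 72, S_6 (6T16) of order 720; the others are excluded. The observed types are precisely the cycle types that occur in A_4 x C_2 (6T6) (apart from the identity). Each of the other remaining candidates has further cycle types, and by the Chebotarev density theorem the matching factorization patterns would occur for a proportion of primes equal to their share of the group: S_4 x C_2 (6T11) additionally contains elements of type 4+2, 4+1+1 (12 of its 48 elements, about 25% of primes); (S_3 x S_3) : C_2 (6T13) additionally contains elements of type 4+2, 3+2+1, 3+1+1+1 (34 of its 72 elements, about 47% of primes); S_6 (6T16) additionally contains elements of type 5+1, 4+2, 4+1+1, 3+2+1, 3+1+1+1 (484 of its 720 elements, about 67% of primes). None of the 33 primes tested shows any such pattern (for each of these groups the chance of that is below 10^-4), which rules them out. Hence G = A_4 x C_2 (6T6), of order 24.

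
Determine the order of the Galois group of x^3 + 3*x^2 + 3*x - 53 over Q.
6

The degree of the splitting field over Q equals the order of the Galois group, so first determine the group. The polynomial is an irreducible cubic over Q and its discriminant is -78732, which is not a perfect square. For an irreducible cubic, a non-square discriminant gives Galois group S_3. The Galois group S_3 (3T2) has order 6, so the splitting field has degree 6 over Q.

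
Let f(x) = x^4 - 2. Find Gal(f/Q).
The polynomial is an irreducible quartic over Q and its discriminant is -2048, which is not a perfect square, so the Galois group is not contained in A_4. The resolvent cubic y^3 + 8*y has exactly one rational root, so the Galois group is C_4 or D_4. The quartic remains irreducible over Q(sqrt(disc)), so the group is D_4.

D_4, the dihedral group of order 8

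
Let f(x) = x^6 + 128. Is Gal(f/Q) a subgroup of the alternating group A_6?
The polynomial is irreducible of degree 6 over Q. Its discriminant is -1603087953297408, which is not a perfect square. A Galois group lies in the alternating group exactly when the discriminant is a square in Q, so the Galois group (D_6) is not contained in A_6.

No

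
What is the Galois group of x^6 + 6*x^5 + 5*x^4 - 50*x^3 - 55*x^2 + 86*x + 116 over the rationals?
(C_3 x C_3) : C_4

The polynomial f is an irreducible sextic over Q, so G = Gal(f/Q) is one of the 16 transitive subgroups 6T1, ..., 6T16 of S_6. The discriminant of f is 38875225000000 = 6235000^2, a perfect square, so G is contained in A_6. The transitive groups of degree 6 contained in A_6 are: A_4 (6T4, order 12), S_4 (6T7, order 24), (C_3 x C_3) : C_4 (6T10, order 36), PSL(2,5) (6T12, order 60), A_6 (6T15, order 360). By Dedekind's theorem, for a prime p not dividing disc(f) the degrees of the irreducible factors of f mod p form the cycle type of an element of G. Factoring f modulo the 19 such primes p <= 83 (skipping 2, 5, 29, 43, which divide the discriminant), each new pattern first appears at: mod 3: f = (x^2 + x + 2)(x^4 + 2x^3 + x^2 + 2x + 1), pattern 4+2; mod 11: f = (x^3 + 7x^2 + x + 8)(x^3 + 10x^2 + 9), pattern 3+3; mod 19: f = (x + 2)(x + 16)(x^2 + 11x + 3)(x^2 + 15x + 2), pattern 2+2+1+1; mod 61: f = (x + 22)(x + 25)(x + 43)(x^3 + 38x^2 + 53x + 41), pattern 3+1+1+1. No other pattern occurs in this range, so the set of observed cycle types is {4+2, 3+3, 2+2+1+1, 3+1+1+1}. The candidates containing elements of all these cycle types are (C_3 x C_3) : C_4 (6T10) of order 36, A_6 (6T15) of order 360; the others are excluded. The observed types are precisely the cycle types that occur in (C_3 x C_3) : C_4 (6T10) (apart from the identity). Each of the other remaining candidates has further cycle types, and by the Chebotarev density theorem the matching factorization patterns would occur for a proportion of primes equal to their share of the group: A_6 (6T15) additionally contains elements of type 5+1 (144 of its 360 elements, about 40% of primes). None of the 19 primes tested shows any such pattern (for each of these groups the chance of that is below 10^-4), which rules them out. Hence G = (C_3 x C_3) : C_4 (6T10), of order 36.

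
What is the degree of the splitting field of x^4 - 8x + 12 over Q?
12

The degree of the splitting field over Q equals the order of the Galois group, so first determine the group. The polynomial is an irreducible quartic over Q and its discriminant is 331776 = 576^2, a perfect square, so the Galois group is contained in A_4. The resolvent cubic y^3 - 48*y - 64 is irreducible over Q. An irreducible resolvent with square discriminant gives A_4. The Galois group A_4 (4T4) has order 12, so the splitting field has degree 12 over Q.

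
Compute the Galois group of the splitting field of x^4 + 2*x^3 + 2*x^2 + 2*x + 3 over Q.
A_4, the alternating group on 4 letters

The polynomial is an irreducible quartic over Q and its discriminant is 3136 = 56^2, a perfect square, so the Galois group is contained in A_4. The resolvent cubic y^3 - 2*y^2 - 8*y + 8 is irreducible over Q. An irreducible resolvent with square discriminant gives A_4.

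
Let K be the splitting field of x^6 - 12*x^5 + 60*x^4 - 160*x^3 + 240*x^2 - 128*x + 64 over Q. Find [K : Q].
720

The degree of the splitting field over Q equals the order of the Galois group, so first determine the group. The polynomial f is an irreducible sextic over Q, so G = Gal(f/Q) is one of the 16 transitive subgroups 6T1, ..., 6T16 of S_6. The discriminant of f is -1388339588497408, which is not a perfect square, so G is not contained in A_6. The transitive groups of degree 6 not contained in A_6 are: C_6 (6T1, order 6), S_3 (6T2, order 6), D_6 (6T3, order 12), C_3 x S_3 (6T5, order 18), A_4 x C_2 (6T6, order 24), S_4 (6T8, order 24), S_3 x S_3 (6T9, order 36), S_4 x C_2 (6T11, order 48), (S_3 x S_3) : C_2 (6T13, order 72), PGL(2,5) (6T14, order 120), S_6 (6T16, order 720). By Dedekind's theorem, for a prime p not dividing disc(f) the degrees of the irreducible factors of f mod p form the cycle type of an element of G. Factoring f modulo the 3 such primes p <= 7 (skipping 2, which divides the discriminant), each new pattern first appears at: mod 3: f = (x^6 + 2x^3 + x + 1), pattern 6; mod 5: f = (x + 1)(x + 4)(x^4 + 3x^3 + x^2 + 3x + 1), pattern 4+1+1; mod 7: f = (x + 1)(x^2 + 4x + 1)(x^3 + 4x^2 + 1), pattern 3+2+1. No other pattern occurs in this range, so the set of observed cycle types is {6, 4+1+1, 3+2+1}. Among the candidates above, the only group containing elements of all these cycle types is S_6 (6T16); every other candidate lacks at least one of them. Hence G = S_6 (6T16), of order 720. The Galois group S_6 (6T16) has order 720, so the splitting field has degree 720 over Q.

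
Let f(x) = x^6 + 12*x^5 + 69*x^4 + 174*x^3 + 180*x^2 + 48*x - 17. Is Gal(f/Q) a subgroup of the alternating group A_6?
The polynomial is irreducible of degree 6 over Q. Its discriminant is -1125245722176, which is not a perfect square. A Galois group lies in the alternating group exactly when the discriminant is a square in Q, so the Galois group (A_4 x C_2) is not contained in A_6.

No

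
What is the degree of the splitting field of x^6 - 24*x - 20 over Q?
The degree of the splitting field over Q equals the order of the Galois group, so first determine the group. The polynomial f is an irreducible sextic over Q, so G = Gal(f/Q) is one of the 16 transitive subgroups 6T1, ..., 6T16 of S_6. The discriminant of f is 746496000000 = 864000^2, a perfect square, so G is contained in A_6. The transitive groups of degree 6 contained in A_6 are: A_4 (6T4, order 12), S_4 (6T7, order 24), (C_3 x C_3) : C_4 (6T10, order 36), PSL(2,5) (6T12, order 60), A_6 (6T15, order 360). By Dedekind's theorem, for a prime p not dividing disc(f) the degrees of the irreducible factors of f mod p form the cycle type of an element of G. Factoring f modulo the 6 such primes p <= 23 (skipping 2, 3, 5, which divide the discriminant), each new pattern first appears at: mod 7: f = (x + 4)(x^5 + 3x^4 + 2x^3 + 6x^2 + 4x + 2), pattern 5+1; mod 23: f = (x + 2)(x + 11)(x + 16)(x^3 + 17x^2 + 13x + 7), pattern 3+1+1+1. No other pattern occurs in this range, so the set of observed cycle types is {5+1, 3+1+1+1}. Among the candidates above, the only group containing elements of all these cycle types is A_6 (6T15) — each of A_4 (6T4), S_4 (6T7), (C_3 x C_3) : C_4 (6T10), PSL(2,5) (6T12) lacks at least one of them. Hence G = A_6 (6T15), of order 360. The Galois group A_6 (6T15) has order 360, so the splitting field has degree 360 over Q.

360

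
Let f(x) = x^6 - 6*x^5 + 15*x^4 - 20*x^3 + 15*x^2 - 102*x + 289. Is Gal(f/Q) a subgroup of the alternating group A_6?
The polynomial is irreducible of degree 6 over Q. Its discriminant is -9727331052552192, which is not a perfect square. A Galois group lies in the alternating group exactly when the discriminant is a square in Q, so the Galois group ((S_3 x S_3) : C_2) is not contained in A_6.

No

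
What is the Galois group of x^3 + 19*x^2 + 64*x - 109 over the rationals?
C_3, A_3

The polynomial is an irreducible cubic over Q and its discriminant is 714025 = 845^2, a perfect square. For an irreducible cubic, a square discriminant forces the Galois group to be A_3, the cyclic group of order 3.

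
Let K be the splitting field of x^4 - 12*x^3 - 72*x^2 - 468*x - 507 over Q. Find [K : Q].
8

The degree of the splitting field over Q equals the order of the Galois group, so first determine the group. The polynomial is an irreducible quartic over Q and its discriminant is -1483673248512, which is not a perfect square, so the Galois group is not contained in A_4. The resolvent cubic y^3 + 72*y^2 + 7644*y has exactly one rational root, so the Galois group is C_4 or D_4. The quartic remains irreducible over Q(sqrt(disc)), so the group is D_4. The Galois group D_4 (4T3) has order 8, so the splitting field has degree 8 over Q.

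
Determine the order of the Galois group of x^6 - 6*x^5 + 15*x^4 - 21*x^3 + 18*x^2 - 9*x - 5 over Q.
36

The degree of the splitting field over Q equals the order of the Galois group, so first determine the group. The polynomial f is an irreducible sextic over Q, so G = Gal(f/Q) is one of the 16 transitive subgroups 6T1, ..., 6T16 of S_6. The discriminant of f is 871199469, which is not a perfect square, so G is not contained in A_6. The transitive groups of degree 6 not contained in A_6 are: C_6 (6T1, order 6), S_3 (6T2, order 6), D_6 (6T3, order 12), C_3 x S_3 (6T5, order 18), A_4 x C_2 (6T6, order 24), S_4 (6T8, order 24), S_3 x S_3 (6T9, order 36), S_4 x C_2 (6T11, order 48), (S_3 x S_3) : C_2 (6T13, order 72), PGL(2,5) (6T14, order 120), S_6 (6T16, order 720). By Dedekind's theorem, for a prime p not dividing disc(f) the degrees of the irreducible factors of f mod p form the cycle type of an element of G. Factoring f modulo the 16 such primes p <= 67 (skipping 3, 7, 29, which divide the discriminant), each new pattern first appears at: mod 2: f = (x^6 + x^4 + x^3 + x + 1), pattern 6; mod 5: f = (x)(x + 1)(x^2 + x + 2)(x^2 + 2x + 3), pattern 2+2+1+1; mod 13: f = (x + 1)(x + 4)(x + 5)(x^3 + 10x^2 + 3x + 3), pattern 3+1+1+1; mod 19: f = (x^2 + 8x + 6)(x^2 + 11x + 1)(x^2 + 13x + 15), pattern 2+2+2; mod 67: f = (x^3 + 64x^2 + 3x + 17)(x^3 + 64x^2 + 3x + 47), pattern 3+3. No other pattern occurs in this range, so the set of observed cycle types is {6, 2+2+1+1, 3+1+1+1, 2+2+2, 3+3}. The candidates containing elements of all these cycle types are S_3 x S_3 (6T9) of order 36, (S_3 x S_3) : C_2 (6T13) of order 72, S_6 (6T16) of order 720; the others are excluded. The observed types are precisely the cycle types that occur in S_3 x S_3 (6T9) (apart from the identity). Each of the other remaining candidates has further cycle types, and by the Chebotarev density theorem the matching factorization patterns would occur for a proportion of primes equal to their share of the group: (S_3 x S_3) : C_2 (6T13) additionally contains elements of type 4+2, 3+2+1, 2+1+1+1+1 (36 of its 72 elements, about 50% of primes); S_6 (6T16) additionally contains elements of type 5+1, 4+2, 4+1+1, 3+2+1, 2+1+1+1+1 (459 of its 720 elements, about 64% of primes). None of the 16 primes tested shows any such pattern (for each of these groups the chance of that is below 10^-4), which rules them out. Hence G = S_3 x S_3 (6T9), of order 36. The Galois group S_3 x S_3 (6T9) has order 36, so the splitting field has degree 36 over Q.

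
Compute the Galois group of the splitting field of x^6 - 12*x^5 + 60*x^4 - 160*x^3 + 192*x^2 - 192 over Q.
The polynomial f is an irreducible sextic over Q, so G = Gal(f/Q) is one of the 16 transitive subgroups 6T1, ..., 6T16 of S_6. The discriminant of f is 450868486864896 = 21233664^2, a perfect square, so G is contained in A_6. The transitive groups of degree 6 contained in A_6 are: A_4 (6T4, order 12), S_4 (6T7, order 24), (C_3 x C_3) : C_4 (6T10, order 36), PSL(2,5) (6T12, order 60), A_6 (6T15, order 360). By Dedekind's theorem, for a prime p not dividing disc(f) the degrees of the irreducible factors of f mod p form the cycle type of an element of G. Factoring f modulo the 33 such primes p <= 149 (skipping 2, 3, which divide the discriminant), each new pattern first appears at: mod 5: f = (x^3 + x^2 + x + 4)(x^3 + 2x^2 + 2x + 2), pattern 3+3; mod 17: f = (x + 2)(x + 11)(x^2 + 13x + 9)(x^2 + 13x + 15), pattern 2+2+1+1; mod 71: f = (x + 5)(x + 6)(x + 8)(x + 59)(x + 61)(x + 62), pattern 1+1+1+1+1+1. No other pattern occurs in this range, so the set of observed cycle types is {3+3, 2+2+1+1, 1+1+1+1+1+1}. The candidates containing elements of all these cycle types are A_4 (6T4) of order 12, S_4 (6T7) of order 24, (C_3 x C_3) : C_4 (6T10) of order 36, PSL(2,5) (6T12) of order 60, A_6 (6T15) of order 360; the others are excluded. The observed types are precisely the cycle types that occur in A_4 (6T4). Each of the other remaining candidates has further cycle types, and by the Chebotarev density theorem the matching factorization patterns would occur for a proportion of primes equal to their share of the group: S_4 (6T7) additionally contains elements of type 4+2 (6 of its 24 elements, about 25% of primes); (C_3 x C_3) : C_4 (6T10) additionally contains elements of type 4+2, 3+1+1+1 (22 of its 36 elements, about 61% of primes); PSL(2,5) (6T12) additionally contains elements of type 5+1 (24 of its 60 elements, about 40% of primes); A_6 (6T15) additionally contains elements of type 5+1, 4+2, 3+1+1+1 (274 of its 360 elements, about 76% of primes). None of the 33 primes tested shows any such pattern (for each of these groups the chance of that is below 10^-4), which rules them out. Hence G = A_4 (6T4), of order 12.

A_4 (also written A4)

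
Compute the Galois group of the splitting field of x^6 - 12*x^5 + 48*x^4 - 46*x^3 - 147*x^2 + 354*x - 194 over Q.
D_6, the dihedral group of order 12

The polynomial f is an irreducible sextic over Q, so G = Gal(f/Q) is one of the 16 transitive subgroups 6T1, ..., 6T16 of S_6. The discriminant of f is 48393096192, which is not a perfect square, so G is not contained in A_6. The transitive groups of degree 6 not contained in A_6 are: C_6 (6T1, order 6), S_3 (6T2, order 6), D_6 (6T3, order 12), C_3 x S_3 (6T5, order 18), A_4 x C_2 (6T6, order 24), S_4 (6T8, order 24), S_3 x S_3 (6T9, order 36), S_4 x C_2 (6T11, order 48), (S_3 x S_3) : C_2 (6T13, order 72), PGL(2,5) (6T14, order 120), S_6 (6T16, order 720). By Dedekind's theorem, for a prime p not dividing disc(f) the degrees of the irreducible factors of f mod p form the cycle type of an element of G. Factoring f modulo the 79 such primes p <= 421 (skipping 2, 3, 7, which divide the discriminant), each new pattern first appears at: mod 5: f = (x^6 + 3x^5 + 3x^4 + 4x^3 + 3x^2 + 4x + 1), pattern 6; mod 11: f = (x + 4)(x + 7)(x^2 + x + 6)(x^2 + 9x + 5), pattern 2+2+1+1; mod 13: f = (x^3 + 7x^2 + 5x + 8)(x^3 + 7x^2 + 7x + 5), pattern 3+3; mod 19: f = (x^2 + 5x + 18)(x^2 + 7x + 14)(x^2 + 14x + 3), pattern 2+2+2; mod 97: f = (x)(x + 16)(x + 20)(x + 22)(x + 49)(x + 75), pattern 1+1+1+1+1+1. No other pattern occurs in this range, so the set of observed cycle types is {6, 2+2+1+1, 3+3, 2+2+2, 1+1+1+1+1+1}. The candidates containing elements of all these cycle types are D_6 (6T3) of order 12, A_4 x C_2 (6T6) of order 24, S_3 x S_3 (6T9) of order 36, S_4 x C_2 (6T11) of order 48, (S_3 x S_3) : C_2 (6T13) of order 72, PGL(2,5) (6T14) of order 120, S_6 (6T16) of order 720; the others are excluded. The observed types are precisely the cycle types that occur in D_6 (6T3). Each of the other remaining candidates has further cycle types, and by the Chebotarev density theorem the matching factorization patterns would occur for a proportion of primes equal to their share of the group: A_4 x C_2 (6T6) additionally contains elements of type 2+1+1+1+1 (3 of its 24 elements, about 12% of primes); S_3 x S_3 (6T9) additionally contains elements of type 3+1+1+1 (4 of its 36 elements, about 11% of primes); S_4 x C_2 (6T11) additionally contains elements of type 4+2, 4+1+1, 2+1+1+1+1 (15 of its 48 elements, about 31% of primes); (S_3 x S_3) : C_2 (6T13) additionally contains elements of type 4+2, 3+2+1, 3+1+1+1, 2+1+1+1+1 (40 of its 72 elements, about 56% of primes); PGL(2,5) (6T14) additionally contains elements of type 5+1, 4+1+1 (54 of its 120 elements, about 45% of primes); S_6 (6T16) additionally contains elements of type 5+1, 4+2, 4+1+1, 3+2+1, 3+1+1+1, 2+1+1+1+1 (499 of its 720 elements, about 69% of primes). None of the 79 primes tested shows any such pattern (for each of these groups the chance of that is below 10^-4), which rules them out. Hence G = D_6 (6T3), of order 12.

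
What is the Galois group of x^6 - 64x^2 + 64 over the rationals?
S_4 x C_2

The polynomial f is an irreducible sextic over Q, so G = Gal(f/Q) is one of the 16 transitive subgroups 6T1, ..., 6T16 of S_6. The discriminant of f is -3603718079512576, which is not a perfect square, so G is not contained in A_6. The transitive groups of degree 6 not contained in A_6 are: C_6 (6T1, order 6), S_3 (6T2, order 6), D_6 (6T3, order 12), C_3 x S_3 (6T5, order 18), A_4 x C_2 (6T6, order 24), S_4 (6T8, order 24), S_3 x S_3 (6T9, order 36), S_4 x C_2 (6T11, order 48), (S_3 x S_3) : C_2 (6T13, order 72), PGL(2,5) (6T14, order 120), S_6 (6T16, order 720). By Dedekind's theorem, for a prime p not dividing disc(f) the degrees of the irreducible factors of f mod p form the cycle type of an element of G. Factoring f modulo the 67 such primes p <= 347 (skipping 2, 229, which divide the discriminant), each new pattern first appears at: mod 3: f = (x^6 + 2x^2 + 1), pattern 6; mod 5: f = (x^3 + x^2 + 3x + 4)(x^3 + 4x^2 + 3x + 1), pattern 3+3; mod 7: f = (x + 3)(x + 4)(x^4 + 2x^2 + 3), pattern 4+1+1; mod 13: f = (x^2 + 7)(x^4 + 6x^2 + 11), pattern 4+2; mod 23: f = (x^2 + 2)(x^2 + 10x + 3)(x^2 + 13x + 3), pattern 2+2+2; mod 29: f = (x + 9)(x + 20)(x^2 + 2x + 28)(x^2 + 27x + 28), pattern 2+2+1+1; mod 193: f = (x + 5)(x + 12)(x + 88)(x + 105)(x + 181)(x + 188), pattern 1+1+1+1+1+1; mod 347: f = (x + 6)(x + 45)(x + 302)(x + 341)(x^2 + 326), pattern 2+1+1+1+1. No other pattern occurs in this range, so the set of observed cycle types is {6, 3+3, 4+1+1, 4+2, 2+2+2, 2+2+1+1, 1+1+1+1+1+1, 2+1+1+1+1}. The candidates containing elements of all these cycle types are S_4 x C_2 (6T11) of order 48, S_6 (6T16) of order 720; the others are excluded. The observed types are precisely the cycle types that occur in S_4 x C_2 (6T11). Each of the other remaining candidates has further cycle types, and by the Chebotarev density theorem the matching factorization patterns would occur for a proportion of primes equal to their share of the group: S_6 (6T16) additionally contains elements of type 5+1, 3+2+1, 3+1+1+1 (304 of its 720 elements, about 42% of primes). None of the 67 primes tested shows any such pattern (for each of these groups the chance of that is below 10^-4), which rules them out. Hence G = S_4 x C_2 (6T11), of order 48.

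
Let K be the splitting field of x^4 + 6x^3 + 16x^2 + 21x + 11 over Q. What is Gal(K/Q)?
C_4, the cyclic group of order 4

The polynomial is an irreducible quartic over Q and its discriminant is 125, which is not a perfect square, so the Galois group is not contained in A_4. The resolvent cubic y^3 - 16*y^2 + 82*y - 133 has exactly one rational root, so the Galois group is C_4 or D_4. The quartic becomes reducible over Q(sqrt(disc)), so the group is C_4.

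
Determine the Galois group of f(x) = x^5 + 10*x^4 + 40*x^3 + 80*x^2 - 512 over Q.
The polynomial f is an irreducible quintic over Q, so G = Gal(f/Q) is a transitive subgroup of S_5: one of C_5 (5T1, order 5), D_5 (5T2, order 10), F_20 (5T3, order 20), A_5 (5T4, order 60) or S_5 (5T5, order 120). The discriminant of f is 67108864000000 = 8192000^2, a perfect square, so G is contained in A_5. The transitive groups of degree 5 contained in A_5 are: C_5 (5T1, order 5), D_5 (5T2, order 10), A_5 (5T4, order 60). By Dedekind's theorem, for a prime p not dividing disc(f) the degrees of the irreducible factors of f mod p form the cycle type of an element of G. Factoring f modulo the 23 such primes p <= 97 (skipping 2, 5, which divide the discriminant), each new pattern first appears at: mod 3: f = (x + 2)(x^2 + 1)(x^2 + 2x + 2), pattern 2+2+1; mod 7: f = (x^5 + 3x^4 + 5x^3 + 3x^2 + 6), pattern 5. No other pattern occurs in this range, so the set of observed cycle types is {2+2+1, 5}. The candidates containing elements of all these cycle types are D_5 (5T2) of order 10, A_5 (5T4) of order 60; the others are excluded. The observed types are precisely the cycle types that occur in D_5 (5T2) (apart from the identity). Each of the other remaining candidates has further cycle types, and by the Chebotarev density theorem the matching factorization patterns would occur for a proportion of primes equal to their share of the group: A_5 (5T4) additionally contains elements of type 3+1+1 (20 of its 60 elements, about 33% of primes). None of the 23 primes tested shows any such pattern (for each of these groups the chance of that is below 10^-4), which rules them out. Hence G = D_5 (5T2), of order 10.

D_5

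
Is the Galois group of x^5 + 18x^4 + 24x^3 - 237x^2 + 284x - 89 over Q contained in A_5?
Yes

The polynomial is irreducible of degree 5 over Q. Its discriminant is 48496084271569 = 6963913^2, a perfect square. A Galois group lies in the alternating group exactly when the discriminant is a square in Q, so the Galois group (C_5) is contained in A_5.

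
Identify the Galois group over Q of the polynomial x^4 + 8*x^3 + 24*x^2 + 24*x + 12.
4T4: A_4

The polynomial is an irreducible quartic over Q and its discriminant is 331776 = 576^2, a perfect square, so the Galois group is contained in A_4. The resolvent cubic y^3 - 24*y^2 + 144*y - 192 is irreducible over Q. An irreducible resolvent with square discriminant gives A_4.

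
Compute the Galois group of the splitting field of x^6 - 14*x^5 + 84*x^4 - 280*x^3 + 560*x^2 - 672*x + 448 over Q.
6T1: C_6

The polynomial f is an irreducible sextic over Q, so G = Gal(f/Q) is one of the 16 transitive subgroups 6T1, ..., 6T16 of S_6. The discriminant of f is -18046378835968, which is not a perfect square, so G is not contained in A_6. The transitive groups of degree 6 not contained in A_6 are: C_6 (6T1, order 6), S_3 (6T2, order 6), D_6 (6T3, order 12), C_3 x S_3 (6T5, order 18), A_4 x C_2 (6T6, order 24), S_4 (6T8, order 24), S_3 x S_3 (6T9, order 36), S_4 x C_2 (6T11, order 48), (S_3 x S_3) : C_2 (6T13, order 72), PGL(2,5) (6T14, order 120), S_6 (6T16, order 720). By Dedekind's theorem, for a prime p not dividing disc(f) the degrees of the irreducible factors of f mod p form the cycle type of an element of G. Factoring f modulo the 37 such primes p <= 167 (skipping 2, 7, which divide the discriminant), each new pattern first appears at: mod 3: f = (x^6 + x^5 + 2x^3 + 2x^2 + 1), pattern 6; mod 11: f = (x^3 + 2x^2 + 4x + 6)(x^3 + 6x^2 + 2x + 5), pattern 3+3; mod 13: f = (x^2 + 3x + 7)(x^2 + 10x + 6)(x^2 + 12x + 2), pattern 2+2+2; mod 29: f = (x + 1)(x + 9)(x + 12)(x + 15)(x + 17)(x + 19), pattern 1+1+1+1+1+1. No other pattern occurs in this range, so the set of observed cycle types is {6, 3+3, 2+2+2, 1+1+1+1+1+1}. The candidates containing elements of all these cycle types are C_6 (6T1) of order 6, D_6 (6T3) of order 12, C_3 x S_3 (6T5) of order 18, A_4 x C_2 (6T6) of order 24, S_3 x S_3 (6T9) of order 36, S_4 x C_2 (6T11) of order 48, (S_3 x S_3) : C_2 (6T13) of order 72, PGL(2,5) (6T14) of order 120, S_6 (6T16) of order 720; the others are excluded. The observed types are precisely the cycle types that occur in C_6 (6T1). Each of the other remaining candidates has further cycle types, and by the Chebotarev density theorem the matching factorization patterns would occur for a proportion of primes equal to their share of the group: D_6 (6T3) additionally contains elements of type 2+2+1+1 (3 of its 12 elements, about 25% of primes); C_3 x S_3 (6T5) additionally contains elements of type 3+1+1+1 (4 of its 18 elements, about 22% of primes); A_4 x C_2 (6T6) additionally contains elements of type 2+2+1+1, 2+1+1+1+1 (6 of its 24 elements, about 25% of primes); S_3 x S_3 (6T9) additionally contains elements of type 3+1+1+1, 2+2+1+1 (13 of its 36 elements, about 36% of primes); S_4 x C_2 (6T11) additionally contains elements of type 4+2, 4+1+1, 2+2+1+1, 2+1+1+1+1 (24 of its 48 elements, about 50% of primes); (S_3 x S_3) : C_2 (6T13) additionally contains elements of type 4+2, 3+2+1, 3+1+1+1, 2+2+1+1, 2+1+1+1+1 (49 of its 72 elements, about 68% of primes); PGL(2,5) (6T14) additionally contains elements of type 5+1, 4+1+1, 2+2+1+1 (69 of its 120 elements, about 58% of primes); S_6 (6T16) additionally contains elements of type 5+1, 4+2, 4+1+1, 3+2+1, 3+1+1+1, 2+2+1+1, 2+1+1+1+1 (544 of its 720 elements, about 76% of primes). None of the 37 primes tested shows any such pattern (for each of these groups the chance of that is below 10^-4), which rules them out. Hence G = C_6 (6T1), of order 6.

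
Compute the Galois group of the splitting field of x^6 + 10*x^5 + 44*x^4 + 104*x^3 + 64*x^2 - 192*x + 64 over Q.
The polynomial f is an irreducible sextic over Q, so G = Gal(f/Q) is one of the 16 transitive subgroups 6T1, ..., 6T16 of S_6. The discriminant of f is 564385546240000 = 23756800^2, a perfect square, so G is contained in A_6. The transitive groups of degree 6 contained in A_6 are: A_4 (6T4, order 12), S_4 (6T7, order 24), (C_3 x C_3) : C_4 (6T10, order 36), PSL(2,5) (6T12, order 60), A_6 (6T15, order 360). By Dedekind's theorem, for a prime p not dividing disc(f) the degrees of the irreducible factors of f mod p form the cycle type of an element of G. Factoring f modulo the 19 such primes p <= 79 (skipping 2, 5, 29, which divide the discriminant), each new pattern first appears at: mod 3: f = (x^2 + x + 2)(x^4 + 2x + 2), pattern 4+2; mod 11: f = (x^3 + x^2 + x + 3)(x^3 + 9x^2 + x + 3), pattern 3+3; mod 19: f = (x + 16)(x + 18)(x^2 + 15x + 8)(x^2 + 18x + 9), pattern 2+2+1+1; mod 61: f = (x + 7)(x + 40)(x + 54)(x^3 + 31x^2 + 12x + 53), pattern 3+1+1+1. No other pattern occurs in this range, so the set of observed cycle types is {4+2, 3+3, 2+2+1+1, 3+1+1+1}. The candidates containing elements of all these cycle types are (C_3 x C_3) : C_4 (6T10) of order 36, A_6 (6T15) of order 360; the others are excluded. The observed types are precisely the cycle types that occur in (C_3 x C_3) : C_4 (6T10) (apart from the identity). Each of the other remaining candidates has further cycle types, and by the Chebotarev density theorem the matching factorization patterns would occur for a proportion of primes equal to their share of the group: A_6 (6T15) additionally contains elements of type 5+1 (144 of its 360 elements, about 40% of primes). None of the 19 primes tested shows any such pattern (for each of these groups the chance of that is below 10^-4), which rules them out. Hence G = (C_3 x C_3) : C_4 (6T10), of order 36.

6T10: (C_3 x C_3) : C_4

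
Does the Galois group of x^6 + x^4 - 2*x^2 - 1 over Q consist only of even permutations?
The polynomial is irreducible of degree 6 over Q. Its discriminant is 153664 = 392^2, a perfect square. A Galois group lies in the alternating group exactly when the discriminant is a square in Q, so the Galois group (A_4) is contained in A_6.

Yes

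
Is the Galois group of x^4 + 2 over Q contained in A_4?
No

The polynomial is irreducible of degree 4 over Q. Its discriminant is 2048, which is not a perfect square. A Galois group lies in the alternating group exactly when the discriminant is a square in Q, so the Galois group (D_4) is not contained in A_4.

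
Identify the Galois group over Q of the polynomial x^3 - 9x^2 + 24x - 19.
The polynomial is an irreducible cubic over Q and its discriminant is 81 = 9^2, a perfect square. For an irreducible cubic, a square discriminant forces the Galois group to be A_3, the cyclic group of order 3.

C_3 (also written C3)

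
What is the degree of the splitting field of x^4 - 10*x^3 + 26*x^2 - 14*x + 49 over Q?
4

The degree of the splitting field over Q equals the order of the Galois group, so first determine the group. The polynomial is an irreducible quartic over Q and its discriminant is 2822400 = 1680^2, a perfect square, so the Galois group is contained in A_4. The resolvent cubic y^3 - 26*y^2 - 56*y splits completely over Q, which gives the Klein four-group V_4. The Galois group V_4 (4T2) has order 4, so the splitting field has degree 4 over Q.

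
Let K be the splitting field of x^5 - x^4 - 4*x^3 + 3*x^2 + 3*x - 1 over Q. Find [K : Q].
The degree of the splitting field over Q equals the order of the Galois group, so first determine the group. The polynomial f is an irreducible quintic over Q, so G = Gal(f/Q) is a transitive subgroup of S_5: one of C_5 (5T1, order 5), D_5 (5T2, order 10), F_20 (5T3, order 20), A_5 (5T4, order 60) or S_5 (5T5, order 120). The discriminant of f is 14641 = 121^2, a perfect square, so G is contained in A_5. The transitive groups of degree 5 contained in A_5 are: C_5 (5T1, order 5), D_5 (5T2, order 10), A_5 (5T4, order 60). By Dedekind's theorem, for a prime p not dividing disc(f) the degrees of the irreducible factors of f mod p form the cycle type of an element of G. Factoring f modulo the 14 such primes p <= 47 (skipping 11, which divides the discriminant), each new pattern first appears at: mod 2: f = (x^5 + x^4 + x^2 + x + 1), pattern 5; mod 23: f = (x + 4)(x + 6)(x + 10)(x + 11)(x + 14), pattern 1+1+1+1+1. No other pattern occurs in this range, so the set of observed cycle types is {5, 1+1+1+1+1}. The candidates containing elements of all these cycle types are C_5 (5T1) of order 5, D_5 (5T2) of order 10, A_5 (5T4) of order 60; the others are excluded. The observed types are precisely the cycle types that occur in C_5 (5T1). Each of the other remaining candidates has further cycle types, and by the Chebotarev density theorem the matching factorization patterns would occur for a proportion of primes equal to their share of the group: D_5 (5T2) additionally contains elements of type 2+2+1 (5 of its 10 elements, about 50% of primes); A_5 (5T4) additionally contains elements of type 3+1+1, 2+2+1 (35 of its 60 elements, about 58% of primes). None of the 14 primes tested shows any such pattern (for each of these groups the chance of that is below 10^-4), which rules them out. Hence G = C_5 (5T1), of order 5. The Galois group C_5 (5T1) has order 5, so the splitting field has degree 5 over Q.

5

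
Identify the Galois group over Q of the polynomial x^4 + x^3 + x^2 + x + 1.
The polynomial is an irreducible quartic over Q and its discriminant is 125, which is not a perfect square, so the Galois group is not contained in A_4. The resolvent cubic y^3 - y^2 - 3*y + 2 has exactly one rational root, so the Galois group is C_4 or D_4. The quartic becomes reducible over Q(sqrt(disc)), so the group is C_4.

4T1: C_4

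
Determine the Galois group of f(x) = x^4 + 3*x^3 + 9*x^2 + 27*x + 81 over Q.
C_4, the cyclic group of order 4

The polynomial is an irreducible quartic over Q and its discriminant is 66430125, which is not a perfect square, so the Galois group is not contained in A_4. The resolvent cubic y^3 - 9*y^2 - 243*y + 1458 has exactly one rational root, so the Galois group is C_4 or D_4. The quartic becomes reducible over Q(sqrt(disc)), so the group is C_4.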